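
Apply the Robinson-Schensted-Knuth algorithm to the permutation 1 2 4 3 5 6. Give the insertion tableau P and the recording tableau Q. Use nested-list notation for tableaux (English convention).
P = [[1, 2, 3, 5, 6], [4]], Q = [[1, 2, 3, 5, 6], [4]]

Insert each entry of the permutation into P by Schensted row insertion, recording in Q the position of each new cell.

Insert 1: appended to row 1. P = [[1]].
Insert 2: appended to row 1. P = [[1, 2]].
Insert 4: appended to row 1. P = [[1, 2, 4]].
Insert 3: 3 bumps 4 from row 1; 4 starts row 2. P = [[1, 2, 3], [4]].
Insert 5: appended to row 1. P = [[1, 2, 3, 5], [4]].
Insert 6: appended to row 1. P = [[1, 2, 3, 5, 6], [4]].

So P = [[1, 2, 3, 5, 6], [4]], Q = [[1, 2, 3, 5, 6], [4]].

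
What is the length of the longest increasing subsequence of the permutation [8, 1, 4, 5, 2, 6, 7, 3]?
5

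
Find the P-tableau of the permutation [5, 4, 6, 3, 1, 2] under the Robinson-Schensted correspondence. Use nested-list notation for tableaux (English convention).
Insert 5: appended to row 1. P = [[5]].
Insert 4: 4 bumps 5 from row 1; 5 starts row 2. P = [[4], [5]].
Insert 6: appended to row 1. P = [[4, 6], [5]].
Insert 3: 3 bumps 4 from row 1; 4 bumps 5 from row 2; 5 starts row 3. P = [[3, 6], [4], [5]].
Insert 1: 1 bumps 3 from row 1; 3 bumps 4 from row 2; 4 bumps 5 from row 3; 5 starts row 4. P = [[1, 6], [3], [4], [5]].
Insert 2: 2 bumps 6 from row 1; 6 appends to row 2. P = [[1, 2], [3, 6], [4], [5]].

So P = [[1, 2], [3, 6], [4], [5]].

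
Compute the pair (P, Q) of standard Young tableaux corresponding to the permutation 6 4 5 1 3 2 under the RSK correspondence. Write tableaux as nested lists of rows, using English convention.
P = [[1, 2], [3, 5], [4], [6]], Q = [[1, 3], [2, 5], [4], [6]]

Insert each entry of the permutation into P by Schensted row insertion, recording in Q the position of each new cell.

Insert 6: appended to row 1. P = [[6]].
Insert 4: 4 bumps 6 from row 1; 6 starts row 2. P = [[4], [6]].
Insert 5: appended to row 1. P = [[4, 5], [6]].
Insert 1: 1 bumps 4 from row 1; 4 bumps 6 from row 2; 6 starts row 3. P = [[1, 5], [4], [6]].
Insert 3: 3 bumps 5 from row 1; 5 appends to row 2. P = [[1, 3], [4, 5], [6]].
Insert 2: 2 bumps 3 from row 1; 3 bumps 4 from row 2; 4 bumps 6 from row 3; 6 starts row 4. P = [[1, 2], [3, 5], [4], [6]].

So P = [[1, 2], [3, 5], [4], [6]], Q = [[1, 3], [2, 5], [4], [6]].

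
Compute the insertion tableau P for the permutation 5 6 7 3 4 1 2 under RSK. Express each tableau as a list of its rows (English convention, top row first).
P = [[1, 2, 7], [3, 4], [5, 6]]

After inserting 5: P = [[5]].
After inserting 6: P = [[5, 6]].
After inserting 7: P = [[5, 6, 7]].
After inserting 3: P = [[3, 6, 7], [5]].
After inserting 4: P = [[3, 4, 7], [5, 6]].
After inserting 1: P = [[1, 4, 7], [3, 6], [5]].
After inserting 2: P = [[1, 2, 7], [3, 4], [5, 6]].

So P = [[1, 2, 7], [3, 4], [5, 6]].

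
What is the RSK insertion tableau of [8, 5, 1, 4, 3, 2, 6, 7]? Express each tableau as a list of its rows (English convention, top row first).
P = [[1, 2, 6, 7], [3], [4], [5], [8]]

Insert 8: appended to row 1. P = [[8]].
Insert 5: 5 bumps 8 from row 1; 8 starts row 2. P = [[5], [8]].
Insert 1: 1 bumps 5 from row 1; 5 bumps 8 from row 2; 8 starts row 3. P = [[1], [5], [8]].
Insert 4: appended to row 1. P = [[1, 4], [5], [8]].
Insert 3: 3 bumps 4 from row 1; 4 bumps 5 from row 2; 5 bumps 8 from row 3; 8 starts row 4. P = [[1, 3], [4], [5], [8]].
Insert 2: 2 bumps 3 from row 1; 3 bumps 4 from row 2; 4 bumps 5 from row 3; 5 bumps 8 from row 4; 8 starts row 5. P = [[1, 2], [3], [4], [5], [8]].
Insert 6: appended to row 1. P = [[1, 2, 6], [3], [4], [5], [8]].
Insert 7: appended to row 1. P = [[1, 2, 6, 7], [3], [4], [5], [8]].

So P = [[1, 2, 6, 7], [3], [4], [5], [8]].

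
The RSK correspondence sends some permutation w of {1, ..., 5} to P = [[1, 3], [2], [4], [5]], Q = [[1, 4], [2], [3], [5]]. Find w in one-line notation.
Reverse the RSK construction: for i from n down to 1, find the cell of Q containing i, remove the entry at that cell from P, and reverse-bump it up through P; the value ejected from row 1 is w(i).

Step i=5: Q has 5 at row 4, column 1; remove 5 from row 4 of P and reverse-bump: 5 enters row 3 and ejects 4; 4 enters row 2 and ejects 2; 2 enters row 1 and ejects 1. So w(5) = 1. P is now [[2, 3], [4], [5]].
Step i=4: Q has 4 at row 1, column 2; remove that cell from P, ejecting 3. So w(4) = 3. P is now [[2], [4], [5]].
Step i=3: Q has 3 at row 3, column 1; remove 5 from row 3 of P and reverse-bump: 5 enters row 2 and ejects 4; 4 enters row 1 and ejects 2. So w(3) = 2. P is now [[4], [5]].
Step i=2: Q has 2 at row 2, column 1; remove 5 from row 2 of P and reverse-bump: 5 enters row 1 and ejects 4. So w(2) = 4. P is now [[5]].
Step i=1: Q has 1 at row 1, column 1; remove that cell from P, ejecting 5. So w(1) = 5. P is now [].

So w = 5 4 2 3 1.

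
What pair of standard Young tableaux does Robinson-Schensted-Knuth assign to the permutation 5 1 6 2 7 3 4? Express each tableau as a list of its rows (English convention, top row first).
Insert each entry of the permutation into P by Schensted row insertion, recording in Q the position of each new cell.

Insert 5: appended to row 1. P = [[5]].
Insert 1: 1 bumps 5 from row 1; 5 starts row 2. P = [[1], [5]].
Insert 6: appended to row 1. P = [[1, 6], [5]].
Insert 2: 2 bumps 6 from row 1; 6 appends to row 2. P = [[1, 2], [5, 6]].
Insert 7: appended to row 1. P = [[1, 2, 7], [5, 6]].
Insert 3: 3 bumps 7 from row 1; 7 appends to row 2. P = [[1, 2, 3], [5, 6, 7]].
Insert 4: appended to row 1. P = [[1, 2, 3, 4], [5, 6, 7]].

So P = [[1, 2, 3, 4], [5, 6, 7]], Q = [[1, 3, 5, 7], [2, 4, 6]].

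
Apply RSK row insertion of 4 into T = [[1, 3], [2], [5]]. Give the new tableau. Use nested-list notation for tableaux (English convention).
4 is larger than every entry of row 1, so it is appended to row 1. The new tableau is [[1, 3, 4], [2], [5]].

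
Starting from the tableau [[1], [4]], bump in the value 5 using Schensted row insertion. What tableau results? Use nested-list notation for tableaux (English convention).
5 is larger than every entry of row 1, so it is appended to row 1. The new tableau is [[1, 5], [4]].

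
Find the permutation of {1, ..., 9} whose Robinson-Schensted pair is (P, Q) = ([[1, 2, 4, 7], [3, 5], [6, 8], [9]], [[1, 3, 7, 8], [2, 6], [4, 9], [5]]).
9 6 8 3 1 2 5 7 4

Reverse the RSK construction: for i from n down to 1, find the cell of Q containing i, remove the entry at that cell from P, and reverse-bump it up through P; the value ejected from row 1 is w(i).

Step i=9: Q has 9 at row 3, column 2; remove 8 from row 3 of P and reverse-bump: 8 enters row 2 and ejects 5; 5 enters row 1 and ejects 4. So w(9) = 4. P is now [[1, 2, 5, 7], [3, 8], [6], [9]].
Step i=8: Q has 8 at row 1, column 4; remove that cell from P, ejecting 7. So w(8) = 7. P is now [[1, 2, 5], [3, 8], [6], [9]].
Step i=7: Q has 7 at row 1, column 3; remove that cell from P, ejecting 5. So w(7) = 5. P is now [[1, 2], [3, 8], [6], [9]].
Step i=6: Q has 6 at row 2, column 2; remove 8 from row 2 of P and reverse-bump: 8 enters row 1 and ejects 2. So w(6) = 2. P is now [[1, 8], [3], [6], [9]].
Step i=5: Q has 5 at row 4, column 1; remove 9 from row 4 of P and reverse-bump: 9 enters row 3 and ejects 6; 6 enters row 2 and ejects 3; 3 enters row 1 and ejects 1. So w(5) = 1. P is now [[3, 8], [6], [9]].
Step i=4: Q has 4 at row 3, column 1; remove 9 from row 3 of P and reverse-bump: 9 enters row 2 and ejects 6; 6 enters row 1 and ejects 3. So w(4) = 3. P is now [[6, 8], [9]].
Step i=3: Q has 3 at row 1, column 2; remove that cell from P, ejecting 8. So w(3) = 8. P is now [[6], [9]].
Step i=2: Q has 2 at row 2, column 1; remove 9 from row 2 of P and reverse-bump: 9 enters row 1 and ejects 6. So w(2) = 6. P is now [[9]].
Step i=1: Q has 1 at row 1, column 1; remove that cell from P, ejecting 9. So w(1) = 9. P is now [].

So w = 9 6 8 3 1 2 5 7 4.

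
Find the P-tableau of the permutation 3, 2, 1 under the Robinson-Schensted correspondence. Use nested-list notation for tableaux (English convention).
P = [[1], [2], [3]]

Insert 3: appended to row 1. P = [[3]].
Insert 2: 2 bumps 3 from row 1; 3 starts row 2. P = [[2], [3]].
Insert 1: 1 bumps 2 from row 1; 2 bumps 3 from row 2; 3 starts row 3. P = [[1], [2], [3]].

So P = [[1], [2], [3]].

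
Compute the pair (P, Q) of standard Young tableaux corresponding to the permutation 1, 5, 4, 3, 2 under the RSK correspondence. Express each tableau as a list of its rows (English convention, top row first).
Insert each entry of the permutation into P by Schensted row insertion, recording in Q the position of each new cell.

After inserting 1: P = [[1]].
After inserting 5: P = [[1, 5]].
After inserting 4: P = [[1, 4], [5]].
After inserting 3: P = [[1, 3], [4], [5]].
After inserting 2: P = [[1, 2], [3], [4], [5]].

So P = [[1, 2], [3], [4], [5]], Q = [[1, 2], [3], [4], [5]].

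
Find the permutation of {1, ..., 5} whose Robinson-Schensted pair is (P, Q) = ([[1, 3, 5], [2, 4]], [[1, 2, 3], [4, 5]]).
2 4 5 1 3

Reverse the RSK construction: for i from n down to 1, find the cell of Q containing i, remove the entry at that cell from P, and reverse-bump it up through P; the value ejected from row 1 is w(i).

Step i=5: Q has 5 at row 2, column 2; remove 4 from row 2 of P and reverse-bump: 4 enters row 1 and ejects 3. So w(5) = 3. P is now [[1, 4, 5], [2]].
Step i=4: Q has 4 at row 2, column 1; remove 2 from row 2 of P and reverse-bump: 2 enters row 1 and ejects 1. So w(4) = 1. P is now [[2, 4, 5]].
Step i=3: Q has 3 at row 1, column 3; remove that cell from P, ejecting 5. So w(3) = 5. P is now [[2, 4]].
Step i=2: Q has 2 at row 1, column 2; remove that cell from P, ejecting 4. So w(2) = 4. P is now [[2]].
Step i=1: Q has 1 at row 1, column 1; remove that cell from P, ejecting 2. So w(1) = 2. P is now [].

So w = 2 4 5 1 3.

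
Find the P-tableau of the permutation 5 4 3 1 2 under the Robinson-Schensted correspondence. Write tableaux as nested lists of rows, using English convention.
Insert 5: appended to row 1. P = [[5]].
Insert 4: 4 bumps 5 from row 1; 5 starts row 2. P = [[4], [5]].
Insert 3: 3 bumps 4 from row 1; 4 bumps 5 from row 2; 5 starts row 3. P = [[3], [4], [5]].
Insert 1: 1 bumps 3 from row 1; 3 bumps 4 from row 2; 4 bumps 5 from row 3; 5 starts row 4. P = [[1], [3], [4], [5]].
Insert 2: appended to row 1. P = [[1, 2], [3], [4], [5]].

So P = [[1, 2], [3], [4], [5]].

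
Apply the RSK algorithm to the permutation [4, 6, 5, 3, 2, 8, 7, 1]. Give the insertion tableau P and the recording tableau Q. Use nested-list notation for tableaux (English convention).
Insert each entry of the permutation into P by Schensted row insertion, recording in Q the position of each new cell.

Insert 4: appended to row 1. P = [[4]].
Insert 6: appended to row 1. P = [[4, 6]].
Insert 5: 5 bumps 6 from row 1; 6 starts row 2. P = [[4, 5], [6]].
Insert 3: 3 bumps 4 from row 1; 4 bumps 6 from row 2; 6 starts row 3. P = [[3, 5], [4], [6]].
Insert 2: 2 bumps 3 from row 1; 3 bumps 4 from row 2; 4 bumps 6 from row 3; 6 starts row 4. P = [[2, 5], [3], [4], [6]].
Insert 8: appended to row 1. P = [[2, 5, 8], [3], [4], [6]].
Insert 7: 7 bumps 8 from row 1; 8 appends to row 2. P = [[2, 5, 7], [3, 8], [4], [6]].
Insert 1: 1 bumps 2 from row 1; 2 bumps 3 from row 2; 3 bumps 4 from row 3; 4 bumps 6 from row 4; 6 starts row 5. P = [[1, 5, 7], [2, 8], [3], [4], [6]].

So P = [[1, 5, 7], [2, 8], [3], [4], [6]], Q = [[1, 2, 6], [3, 7], [4], [5], [8]].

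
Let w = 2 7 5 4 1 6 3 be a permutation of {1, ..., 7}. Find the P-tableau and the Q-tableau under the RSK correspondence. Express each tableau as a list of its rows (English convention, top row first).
Insert each entry of the permutation into P by Schensted row insertion, recording in Q the position of each new cell.

Insert 2: appended to row 1. P = [[2]].
Insert 7: appended to row 1. P = [[2, 7]].
Insert 5: 5 bumps 7 from row 1; 7 starts row 2. P = [[2, 5], [7]].
Insert 4: 4 bumps 5 from row 1; 5 bumps 7 from row 2; 7 starts row 3. P = [[2, 4], [5], [7]].
Insert 1: 1 bumps 2 from row 1; 2 bumps 5 from row 2; 5 bumps 7 from row 3; 7 starts row 4. P = [[1, 4], [2], [5], [7]].
Insert 6: appended to row 1. P = [[1, 4, 6], [2], [5], [7]].
Insert 3: 3 bumps 4 from row 1; 4 appends to row 2. P = [[1, 3, 6], [2, 4], [5], [7]].

So P = [[1, 3, 6], [2, 4], [5], [7]], Q = [[1, 2, 6], [3, 7], [4], [5]].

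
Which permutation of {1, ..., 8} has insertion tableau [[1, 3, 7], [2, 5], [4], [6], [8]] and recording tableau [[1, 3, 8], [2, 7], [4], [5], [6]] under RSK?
8 4 6 5 2 1 3 7

Reverse the RSK construction: for i from n down to 1, find the cell of Q containing i, remove the entry at that cell from P, and reverse-bump it up through P; the value ejected from row 1 is w(i).

Step i=8: Q has 8 at row 1, column 3; remove that cell from P, ejecting 7. So w(8) = 7. P is now [[1, 3], [2, 5], [4], [6], [8]].
Step i=7: Q has 7 at row 2, column 2; remove 5 from row 2 of P and reverse-bump: 5 enters row 1 and ejects 3. So w(7) = 3. P is now [[1, 5], [2], [4], [6], [8]].
Step i=6: Q has 6 at row 5, column 1; remove 8 from row 5 of P and reverse-bump: 8 enters row 4 and ejects 6; 6 enters row 3 and ejects 4; 4 enters row 2 and ejects 2; 2 enters row 1 and ejects 1. So w(6) = 1. P is now [[2, 5], [4], [6], [8]].
Step i=5: Q has 5 at row 4, column 1; remove 8 from row 4 of P and reverse-bump: 8 enters row 3 and ejects 6; 6 enters row 2 and ejects 4; 4 enters row 1 and ejects 2. So w(5) = 2. P is now [[4, 5], [6], [8]].
Step i=4: Q has 4 at row 3, column 1; remove 8 from row 3 of P and reverse-bump: 8 enters row 2 and ejects 6; 6 enters row 1 and ejects 5. So w(4) = 5. P is now [[4, 6], [8]].
Step i=3: Q has 3 at row 1, column 2; remove that cell from P, ejecting 6. So w(3) = 6. P is now [[4], [8]].
Step i=2: Q has 2 at row 2, column 1; remove 8 from row 2 of P and reverse-bump: 8 enters row 1 and ejects 4. So w(2) = 4. P is now [[8]].
Step i=1: Q has 1 at row 1, column 1; remove that cell from P, ejecting 8. So w(1) = 8. P is now [].

So w = 8 4 6 5 2 1 3 7.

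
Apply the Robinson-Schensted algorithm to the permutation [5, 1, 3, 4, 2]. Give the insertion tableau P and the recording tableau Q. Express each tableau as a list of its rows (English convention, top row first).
Insert each entry of the permutation into P by Schensted row insertion, recording in Q the position of each new cell.

Insert 5: appended to row 1. P = [[5]].
Insert 1: 1 bumps 5 from row 1; 5 starts row 2. P = [[1], [5]].
Insert 3: appended to row 1. P = [[1, 3], [5]].
Insert 4: appended to row 1. P = [[1, 3, 4], [5]].
Insert 2: 2 bumps 3 from row 1; 3 bumps 5 from row 2; 5 starts row 3. P = [[1, 2, 4], [3], [5]].

So P = [[1, 2, 4], [3], [5]], Q = [[1, 3, 4], [2], [5]].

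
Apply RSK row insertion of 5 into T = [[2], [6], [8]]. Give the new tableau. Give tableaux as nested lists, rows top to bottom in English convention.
[[2, 5], [6], [8]]

5 is larger than every entry of row 1, so it is appended to row 1. The new tableau is [[2, 5], [6], [8]].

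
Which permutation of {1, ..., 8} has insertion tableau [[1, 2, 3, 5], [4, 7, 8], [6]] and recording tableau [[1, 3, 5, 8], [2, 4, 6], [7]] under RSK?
6 1 7 2 8 4 3 5

Reverse RSK: for i = n, n-1, ..., 1, locate i in Q, remove the corresponding corner cell from P, and reverse-bump its entry up through P; the value ejected from row 1 is w(i).

So w = 6 1 7 2 8 4 3 5.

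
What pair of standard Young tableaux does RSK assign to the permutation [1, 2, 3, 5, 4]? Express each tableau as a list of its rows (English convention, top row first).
P = [[1, 2, 3, 4], [5]], Q = [[1, 2, 3, 4], [5]]

Insert each entry of the permutation into P by Schensted row insertion, recording in Q the position of each new cell.

Insert 1: appended to row 1. P = [[1]], Q = [[1]].
Insert 2: appended to row 1. P = [[1, 2]], Q = [[1, 2]].
Insert 3: appended to row 1. P = [[1, 2, 3]], Q = [[1, 2, 3]].
Insert 5: appended to row 1. P = [[1, 2, 3, 5]], Q = [[1, 2, 3, 4]].
Insert 4: 4 bumps 5 from row 1; 5 starts row 2. P = [[1, 2, 3, 4], [5]], Q = [[1, 2, 3, 4], [5]].

So P = [[1, 2, 3, 4], [5]], Q = [[1, 2, 3, 4], [5]].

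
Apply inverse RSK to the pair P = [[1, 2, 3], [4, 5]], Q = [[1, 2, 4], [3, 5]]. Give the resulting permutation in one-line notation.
Reverse the RSK construction: for i from n down to 1, find the cell of Q containing i, remove the entry at that cell from P, and reverse-bump it up through P; the value ejected from row 1 is w(i).

Step i=5: Q has 5 at row 2, column 2; remove 5 from row 2 of P and reverse-bump: 5 enters row 1 and ejects 3. So w(5) = 3. P is now [[1, 2, 5], [4]].
Step i=4: Q has 4 at row 1, column 3; remove that cell from P, ejecting 5. So w(4) = 5. P is now [[1, 2], [4]].
Step i=3: Q has 3 at row 2, column 1; remove 4 from row 2 of P and reverse-bump: 4 enters row 1 and ejects 2. So w(3) = 2. P is now [[1, 4]].
Step i=2: Q has 2 at row 1, column 2; remove that cell from P, ejecting 4. So w(2) = 4. P is now [[1]].
Step i=1: Q has 1 at row 1, column 1; remove that cell from P, ejecting 1. So w(1) = 1. P is now [].

So w = 1 4 2 5 3.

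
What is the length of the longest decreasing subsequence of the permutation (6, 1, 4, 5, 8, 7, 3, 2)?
4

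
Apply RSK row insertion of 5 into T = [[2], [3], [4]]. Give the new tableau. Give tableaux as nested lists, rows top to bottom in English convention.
5 is larger than every entry of row 1, so it is appended to row 1. The new tableau is [[2, 5], [3], [4]].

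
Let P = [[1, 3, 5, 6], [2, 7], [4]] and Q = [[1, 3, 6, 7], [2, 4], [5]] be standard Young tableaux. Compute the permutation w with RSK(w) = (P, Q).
Reverse the RSK construction: for i from n down to 1, find the cell of Q containing i, remove the entry at that cell from P, and reverse-bump it up through P; the value ejected from row 1 is w(i).

Step i=7: Q has 7 at row 1, column 4; remove that cell from P, ejecting 6. So w(7) = 6. P is now [[1, 3, 5], [2, 7], [4]].
Step i=6: Q has 6 at row 1, column 3; remove that cell from P, ejecting 5. So w(6) = 5. P is now [[1, 3], [2, 7], [4]].
Step i=5: Q has 5 at row 3, column 1; remove 4 from row 3 of P and reverse-bump: 4 enters row 2 and ejects 2; 2 enters row 1 and ejects 1. So w(5) = 1. P is now [[2, 3], [4, 7]].
Step i=4: Q has 4 at row 2, column 2; remove 7 from row 2 of P and reverse-bump: 7 enters row 1 and ejects 3. So w(4) = 3. P is now [[2, 7], [4]].
Step i=3: Q has 3 at row 1, column 2; remove that cell from P, ejecting 7. So w(3) = 7. P is now [[2], [4]].
Step i=2: Q has 2 at row 2, column 1; remove 4 from row 2 of P and reverse-bump: 4 enters row 1 and ejects 2. So w(2) = 2. P is now [[4]].
Step i=1: Q has 1 at row 1, column 1; remove that cell from P, ejecting 4. So w(1) = 4. P is now [].

So w = 4 2 7 3 1 5 6.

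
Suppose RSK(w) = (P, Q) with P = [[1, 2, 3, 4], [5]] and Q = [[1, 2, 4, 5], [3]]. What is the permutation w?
1 5 2 3 4

Reverse the RSK construction: for i from n down to 1, find the cell of Q containing i, remove the entry at that cell from P, and reverse-bump it up through P; the value ejected from row 1 is w(i).

Step i=5: Q has 5 at row 1, column 4; remove that cell from P, ejecting 4. So w(5) = 4. P is now [[1, 2, 3], [5]].
Step i=4: Q has 4 at row 1, column 3; remove that cell from P, ejecting 3. So w(4) = 3. P is now [[1, 2], [5]].
Step i=3: Q has 3 at row 2, column 1; remove 5 from row 2 of P and reverse-bump: 5 enters row 1 and ejects 2. So w(3) = 2. P is now [[1, 5]].
Step i=2: Q has 2 at row 1, column 2; remove that cell from P, ejecting 5. So w(2) = 5. P is now [[1]].
Step i=1: Q has 1 at row 1, column 1; remove that cell from P, ejecting 1. So w(1) = 1. P is now [].

So w = 1 5 2 3 4.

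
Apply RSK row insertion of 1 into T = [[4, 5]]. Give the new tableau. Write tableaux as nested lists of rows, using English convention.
[[1, 5], [4]]

In row 1, 1 replaces 4 (the leftmost entry greater than 1); 4 is bumped to row 2. 4 starts a new row 2. The new tableau is [[1, 5], [4]].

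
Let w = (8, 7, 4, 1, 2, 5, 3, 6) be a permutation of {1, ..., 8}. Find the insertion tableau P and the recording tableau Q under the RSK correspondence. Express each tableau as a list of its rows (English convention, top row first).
P = [[1, 2, 3, 6], [4, 5], [7], [8]], Q = [[1, 5, 6, 8], [2, 7], [3], [4]]

Insert each entry of the permutation into P by Schensted row insertion, recording in Q the position of each new cell.

After inserting 8: P = [[8]].
After inserting 7: P = [[7], [8]].
After inserting 4: P = [[4], [7], [8]].
After inserting 1: P = [[1], [4], [7], [8]].
After inserting 2: P = [[1, 2], [4], [7], [8]].
After inserting 5: P = [[1, 2, 5], [4], [7], [8]].
After inserting 3: P = [[1, 2, 3], [4, 5], [7], [8]].
After inserting 6: P = [[1, 2, 3, 6], [4, 5], [7], [8]].

So P = [[1, 2, 3, 6], [4, 5], [7], [8]], Q = [[1, 5, 6, 8], [2, 7], [3], [4]].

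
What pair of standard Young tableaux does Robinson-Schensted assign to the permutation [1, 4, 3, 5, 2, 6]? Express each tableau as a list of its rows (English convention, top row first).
Insert each entry of the permutation into P by Schensted row insertion, recording in Q the position of each new cell.

Insert 1: appended to row 1. P = [[1]].
Insert 4: appended to row 1. P = [[1, 4]].
Insert 3: 3 bumps 4 from row 1; 4 starts row 2. P = [[1, 3], [4]].
Insert 5: appended to row 1. P = [[1, 3, 5], [4]].
Insert 2: 2 bumps 3 from row 1; 3 bumps 4 from row 2; 4 starts row 3. P = [[1, 2, 5], [3], [4]].
Insert 6: appended to row 1. P = [[1, 2, 5, 6], [3], [4]].

So P = [[1, 2, 5, 6], [3], [4]], Q = [[1, 2, 4, 6], [3], [5]].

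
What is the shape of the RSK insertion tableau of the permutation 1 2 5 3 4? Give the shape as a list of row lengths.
RSK row insertion gives P = [[1, 2, 3, 4], [5]], which has shape [4, 1].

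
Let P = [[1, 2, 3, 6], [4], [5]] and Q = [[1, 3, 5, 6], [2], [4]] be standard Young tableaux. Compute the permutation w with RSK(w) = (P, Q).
5 1 4 2 3 6

Reverse the RSK construction: for i from n down to 1, find the cell of Q containing i, remove the entry at that cell from P, and reverse-bump it up through P; the value ejected from row 1 is w(i).

Step i=6: Q has 6 at row 1, column 4; remove that cell from P, ejecting 6. So w(6) = 6. P is now [[1, 2, 3], [4], [5]].
Step i=5: Q has 5 at row 1, column 3; remove that cell from P, ejecting 3. So w(5) = 3. P is now [[1, 2], [4], [5]].
Step i=4: Q has 4 at row 3, column 1; remove 5 from row 3 of P and reverse-bump: 5 enters row 2 and ejects 4; 4 enters row 1 and ejects 2. So w(4) = 2. P is now [[1, 4], [5]].
Step i=3: Q has 3 at row 1, column 2; remove that cell from P, ejecting 4. So w(3) = 4. P is now [[1], [5]].
Step i=2: Q has 2 at row 2, column 1; remove 5 from row 2 of P and reverse-bump: 5 enters row 1 and ejects 1. So w(2) = 1. P is now [[5]].
Step i=1: Q has 1 at row 1, column 1; remove that cell from P, ejecting 5. So w(1) = 5. P is now [].

So w = 5 1 4 2 3 6.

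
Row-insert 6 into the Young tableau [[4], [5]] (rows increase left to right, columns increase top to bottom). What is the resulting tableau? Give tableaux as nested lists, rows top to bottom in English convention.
[[4, 6], [5]]

6 is larger than every entry of row 1, so it is appended to row 1. The new tableau is [[4, 6], [5]].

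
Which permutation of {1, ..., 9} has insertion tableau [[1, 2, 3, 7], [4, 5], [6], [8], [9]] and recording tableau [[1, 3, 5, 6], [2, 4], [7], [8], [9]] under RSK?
4 1 9 2 6 8 7 5 3

Reverse the RSK construction: for i from n down to 1, find the cell of Q containing i, remove the entry at that cell from P, and reverse-bump it up through P; the value ejected from row 1 is w(i).

Step i=9: Q has 9 at row 5, column 1; remove 9 from row 5 of P and reverse-bump: 9 enters row 4 and ejects 8; 8 enters row 3 and ejects 6; 6 enters row 2 and ejects 5; 5 enters row 1 and ejects 3. So w(9) = 3. P is now [[1, 2, 5, 7], [4, 6], [8], [9]].
Step i=8: Q has 8 at row 4, column 1; remove 9 from row 4 of P and reverse-bump: 9 enters row 3 and ejects 8; 8 enters row 2 and ejects 6; 6 enters row 1 and ejects 5. So w(8) = 5. P is now [[1, 2, 6, 7], [4, 8], [9]].
Step i=7: Q has 7 at row 3, column 1; remove 9 from row 3 of P and reverse-bump: 9 enters row 2 and ejects 8; 8 enters row 1 and ejects 7. So w(7) = 7. P is now [[1, 2, 6, 8], [4, 9]].
Step i=6: Q has 6 at row 1, column 4; remove that cell from P, ejecting 8. So w(6) = 8. P is now [[1, 2, 6], [4, 9]].
Step i=5: Q has 5 at row 1, column 3; remove that cell from P, ejecting 6. So w(5) = 6. P is now [[1, 2], [4, 9]].
Step i=4: Q has 4 at row 2, column 2; remove 9 from row 2 of P and reverse-bump: 9 enters row 1 and ejects 2. So w(4) = 2. P is now [[1, 9], [4]].
Step i=3: Q has 3 at row 1, column 2; remove that cell from P, ejecting 9. So w(3) = 9. P is now [[1], [4]].
Step i=2: Q has 2 at row 2, column 1; remove 4 from row 2 of P and reverse-bump: 4 enters row 1 and ejects 1. So w(2) = 1. P is now [[4]].
Step i=1: Q has 1 at row 1, column 1; remove that cell from P, ejecting 4. So w(1) = 4. P is now [].

So w = 4 1 9 2 6 8 7 5 3.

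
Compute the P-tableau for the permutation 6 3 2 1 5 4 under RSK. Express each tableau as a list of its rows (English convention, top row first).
Insert 6: appended to row 1. P = [[6]].
Insert 3: 3 bumps 6 from row 1; 6 starts row 2. P = [[3], [6]].
Insert 2: 2 bumps 3 from row 1; 3 bumps 6 from row 2; 6 starts row 3. P = [[2], [3], [6]].
Insert 1: 1 bumps 2 from row 1; 2 bumps 3 from row 2; 3 bumps 6 from row 3; 6 starts row 4. P = [[1], [2], [3], [6]].
Insert 5: appended to row 1. P = [[1, 5], [2], [3], [6]].
Insert 4: 4 bumps 5 from row 1; 5 appends to row 2. P = [[1, 4], [2, 5], [3], [6]].

So P = [[1, 4], [2, 5], [3], [6]].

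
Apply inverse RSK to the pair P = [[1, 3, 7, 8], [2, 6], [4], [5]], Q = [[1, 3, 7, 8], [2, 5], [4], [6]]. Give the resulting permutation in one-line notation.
5 4 6 2 3 1 7 8

Reverse RSK: for i = n, n-1, ..., 1, locate i in Q, remove the corresponding corner cell from P, and reverse-bump its entry up through P; the value ejected from row 1 is w(i).

So w = 5 4 6 2 3 1 7 8.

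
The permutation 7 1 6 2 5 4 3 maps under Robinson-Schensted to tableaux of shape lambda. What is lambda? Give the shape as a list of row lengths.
[3, 1, 1, 1, 1]

Row-insert each entry into an empty tableau.

After inserting 7: P = [[7]].
After inserting 1: P = [[1], [7]].
After inserting 6: P = [[1, 6], [7]].
After inserting 2: P = [[1, 2], [6], [7]].
After inserting 5: P = [[1, 2, 5], [6], [7]].
After inserting 4: P = [[1, 2, 4], [5], [6], [7]].
After inserting 3: P = [[1, 2, 3], [4], [5], [6], [7]].

The final insertion tableau P = [[1, 2, 3], [4], [5], [6], [7]] has shape [3, 1, 1, 1, 1].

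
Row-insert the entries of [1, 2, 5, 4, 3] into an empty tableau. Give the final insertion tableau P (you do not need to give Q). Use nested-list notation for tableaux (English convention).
Insert 1: appended to row 1. P = [[1]].
Insert 2: appended to row 1. P = [[1, 2]].
Insert 5: appended to row 1. P = [[1, 2, 5]].
Insert 4: 4 bumps 5 from row 1; 5 starts row 2. P = [[1, 2, 4], [5]].
Insert 3: 3 bumps 4 from row 1; 4 bumps 5 from row 2; 5 starts row 3. P = [[1, 2, 3], [4], [5]].

So P = [[1, 2, 3], [4], [5]].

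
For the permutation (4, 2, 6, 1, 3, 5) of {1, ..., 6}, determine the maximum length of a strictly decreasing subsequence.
3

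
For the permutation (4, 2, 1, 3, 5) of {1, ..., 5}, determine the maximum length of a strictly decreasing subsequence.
3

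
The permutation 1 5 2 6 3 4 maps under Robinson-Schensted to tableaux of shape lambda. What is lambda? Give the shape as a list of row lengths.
Row-insert each entry into an empty tableau.

After inserting 1: P = [[1]].
After inserting 5: P = [[1, 5]].
After inserting 2: P = [[1, 2], [5]].
After inserting 6: P = [[1, 2, 6], [5]].
After inserting 3: P = [[1, 2, 3], [5, 6]].
After inserting 4: P = [[1, 2, 3, 4], [5, 6]].

The final insertion tableau P = [[1, 2, 3, 4], [5, 6]] has shape [4, 2].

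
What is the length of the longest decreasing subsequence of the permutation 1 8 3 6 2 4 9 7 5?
3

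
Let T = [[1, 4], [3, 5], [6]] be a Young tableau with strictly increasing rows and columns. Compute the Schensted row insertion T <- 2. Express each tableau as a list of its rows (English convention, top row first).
In row 1, 2 replaces 4 (the leftmost entry greater than 2); 4 is bumped to row 2. In row 2, 4 replaces 5 (the leftmost entry greater than 4); 5 is bumped to row 3. In row 3, 5 replaces 6 (the leftmost entry greater than 5); 6 is bumped to row 4. 6 starts a new row 4. The new tableau is [[1, 2], [3, 4], [5], [6]].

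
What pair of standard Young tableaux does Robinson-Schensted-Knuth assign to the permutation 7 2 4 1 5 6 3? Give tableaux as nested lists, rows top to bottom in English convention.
P = [[1, 3, 5, 6], [2, 4], [7]], Q = [[1, 3, 5, 6], [2, 7], [4]]

Insert each entry of the permutation into P by Schensted row insertion, recording in Q the position of each new cell.

Insert 7: appended to row 1. P = [[7]].
Insert 2: 2 bumps 7 from row 1; 7 starts row 2. P = [[2], [7]].
Insert 4: appended to row 1. P = [[2, 4], [7]].
Insert 1: 1 bumps 2 from row 1; 2 bumps 7 from row 2; 7 starts row 3. P = [[1, 4], [2], [7]].
Insert 5: appended to row 1. P = [[1, 4, 5], [2], [7]].
Insert 6: appended to row 1. P = [[1, 4, 5, 6], [2], [7]].
Insert 3: 3 bumps 4 from row 1; 4 appends to row 2. P = [[1, 3, 5, 6], [2, 4], [7]].

So P = [[1, 3, 5, 6], [2, 4], [7]], Q = [[1, 3, 5, 6], [2, 7], [4]].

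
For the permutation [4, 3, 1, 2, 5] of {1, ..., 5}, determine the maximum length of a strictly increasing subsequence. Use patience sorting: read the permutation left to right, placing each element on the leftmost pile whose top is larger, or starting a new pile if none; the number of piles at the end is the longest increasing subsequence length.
3

4: new pile. tops = [4]
3: onto pile 1 (replacing 4). tops = [3]
1: onto pile 1 (replacing 3). tops = [1]
2: new pile. tops = [1, 2]
5: new pile. tops = [1, 2, 5]

3 piles, so the longest increasing subsequence has length 3.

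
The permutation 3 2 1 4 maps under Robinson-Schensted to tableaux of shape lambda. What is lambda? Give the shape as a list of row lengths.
Row-insert each entry into an empty tableau.

After inserting 3: P = [[3]].
After inserting 2: P = [[2], [3]].
After inserting 1: P = [[1], [2], [3]].
After inserting 4: P = [[1, 4], [2], [3]].

The final insertion tableau P = [[1, 4], [2], [3]] has shape [2, 1, 1].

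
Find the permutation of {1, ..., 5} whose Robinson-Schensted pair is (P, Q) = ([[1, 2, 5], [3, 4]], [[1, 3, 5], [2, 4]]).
Reverse the RSK construction: for i from n down to 1, find the cell of Q containing i, remove the entry at that cell from P, and reverse-bump it up through P; the value ejected from row 1 is w(i).

Step i=5: Q has 5 at row 1, column 3; remove that cell from P, ejecting 5. So w(5) = 5. P is now [[1, 2], [3, 4]].
Step i=4: Q has 4 at row 2, column 2; remove 4 from row 2 of P and reverse-bump: 4 enters row 1 and ejects 2. So w(4) = 2. P is now [[1, 4], [3]].
Step i=3: Q has 3 at row 1, column 2; remove that cell from P, ejecting 4. So w(3) = 4. P is now [[1], [3]].
Step i=2: Q has 2 at row 2, column 1; remove 3 from row 2 of P and reverse-bump: 3 enters row 1 and ejects 1. So w(2) = 1. P is now [[3]].
Step i=1: Q has 1 at row 1, column 1; remove that cell from P, ejecting 3. So w(1) = 3. P is now [].

So w = 3 1 4 2 5.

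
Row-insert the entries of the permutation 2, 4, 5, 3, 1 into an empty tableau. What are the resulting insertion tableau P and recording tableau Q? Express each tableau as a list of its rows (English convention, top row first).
Insert each entry of the permutation into P by Schensted row insertion, recording in Q the position of each new cell.

Insert 2: appended to row 1. P = [[2]], Q = [[1]].
Insert 4: appended to row 1. P = [[2, 4]], Q = [[1, 2]].
Insert 5: appended to row 1. P = [[2, 4, 5]], Q = [[1, 2, 3]].
Insert 3: 3 bumps 4 from row 1; 4 starts row 2. P = [[2, 3, 5], [4]], Q = [[1, 2, 3], [4]].
Insert 1: 1 bumps 2 from row 1; 2 bumps 4 from row 2; 4 starts row 3. P = [[1, 3, 5], [2], [4]], Q = [[1, 2, 3], [4], [5]].

So P = [[1, 3, 5], [2], [4]], Q = [[1, 2, 3], [4], [5]].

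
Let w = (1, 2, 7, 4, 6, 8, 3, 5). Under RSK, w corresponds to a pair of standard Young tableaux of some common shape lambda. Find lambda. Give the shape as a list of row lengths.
Row-insert each entry into an empty tableau.

After inserting 1: P = [[1]].
After inserting 2: P = [[1, 2]].
After inserting 7: P = [[1, 2, 7]].
After inserting 4: P = [[1, 2, 4], [7]].
After inserting 6: P = [[1, 2, 4, 6], [7]].
After inserting 8: P = [[1, 2, 4, 6, 8], [7]].
After inserting 3: P = [[1, 2, 3, 6, 8], [4], [7]].
After inserting 5: P = [[1, 2, 3, 5, 8], [4, 6], [7]].

The final insertion tableau P = [[1, 2, 3, 5, 8], [4, 6], [7]] has shape [5, 2, 1].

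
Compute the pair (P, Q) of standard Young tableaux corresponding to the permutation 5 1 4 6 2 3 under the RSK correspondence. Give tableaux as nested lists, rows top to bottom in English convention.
P = [[1, 2, 3], [4, 6], [5]], Q = [[1, 3, 4], [2, 6], [5]]

Insert each entry of the permutation into P by Schensted row insertion, recording in Q the position of each new cell.

Insert 5: appended to row 1. P = [[5]], Q = [[1]].
Insert 1: 1 bumps 5 from row 1; 5 starts row 2. P = [[1], [5]], Q = [[1], [2]].
Insert 4: appended to row 1. P = [[1, 4], [5]], Q = [[1, 3], [2]].
Insert 6: appended to row 1. P = [[1, 4, 6], [5]], Q = [[1, 3, 4], [2]].
Insert 2: 2 bumps 4 from row 1; 4 bumps 5 from row 2; 5 starts row 3. P = [[1, 2, 6], [4], [5]], Q = [[1, 3, 4], [2], [5]].
Insert 3: 3 bumps 6 from row 1; 6 appends to row 2. P = [[1, 2, 3], [4, 6], [5]], Q = [[1, 3, 4], [2, 6], [5]].

So P = [[1, 2, 3], [4, 6], [5]], Q = [[1, 3, 4], [2, 6], [5]].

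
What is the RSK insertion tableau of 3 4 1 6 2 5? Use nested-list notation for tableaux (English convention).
Insert 3: appended to row 1. P = [[3]].
Insert 4: appended to row 1. P = [[3, 4]].
Insert 1: 1 bumps 3 from row 1; 3 starts row 2. P = [[1, 4], [3]].
Insert 6: appended to row 1. P = [[1, 4, 6], [3]].
Insert 2: 2 bumps 4 from row 1; 4 appends to row 2. P = [[1, 2, 6], [3, 4]].
Insert 5: 5 bumps 6 from row 1; 6 appends to row 2. P = [[1, 2, 5], [3, 4, 6]].

So P = [[1, 2, 5], [3, 4, 6]].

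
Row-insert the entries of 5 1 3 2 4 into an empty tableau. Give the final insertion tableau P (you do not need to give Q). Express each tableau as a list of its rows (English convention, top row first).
Insert 5: appended to row 1. P = [[5]].
Insert 1: 1 bumps 5 from row 1; 5 starts row 2. P = [[1], [5]].
Insert 3: appended to row 1. P = [[1, 3], [5]].
Insert 2: 2 bumps 3 from row 1; 3 bumps 5 from row 2; 5 starts row 3. P = [[1, 2], [3], [5]].
Insert 4: appended to row 1. P = [[1, 2, 4], [3], [5]].

So P = [[1, 2, 4], [3], [5]].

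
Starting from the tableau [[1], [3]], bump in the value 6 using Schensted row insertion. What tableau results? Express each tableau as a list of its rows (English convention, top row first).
[[1, 6], [3]]

6 is larger than every entry of row 1, so it is appended to row 1. The new tableau is [[1, 6], [3]].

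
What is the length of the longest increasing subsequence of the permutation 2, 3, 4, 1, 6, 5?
4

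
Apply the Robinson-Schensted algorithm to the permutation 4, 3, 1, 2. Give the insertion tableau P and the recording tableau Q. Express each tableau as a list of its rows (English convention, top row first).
P = [[1, 2], [3], [4]], Q = [[1, 4], [2], [3]]

Insert each entry of the permutation into P by Schensted row insertion, recording in Q the position of each new cell.

Insert 4: appended to row 1. P = [[4]], Q = [[1]].
Insert 3: 3 bumps 4 from row 1; 4 starts row 2. P = [[3], [4]], Q = [[1], [2]].
Insert 1: 1 bumps 3 from row 1; 3 bumps 4 from row 2; 4 starts row 3. P = [[1], [3], [4]], Q = [[1], [2], [3]].
Insert 2: appended to row 1. P = [[1, 2], [3], [4]], Q = [[1, 4], [2], [3]].

So P = [[1, 2], [3], [4]], Q = [[1, 4], [2], [3]].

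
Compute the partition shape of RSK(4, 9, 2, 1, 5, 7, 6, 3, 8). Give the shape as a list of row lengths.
[4, 2, 2, 1]

Row-insert each entry into an empty tableau.

After inserting 4: P = [[4]].
After inserting 9: P = [[4, 9]].
After inserting 2: P = [[2, 9], [4]].
After inserting 1: P = [[1, 9], [2], [4]].
After inserting 5: P = [[1, 5], [2, 9], [4]].
After inserting 7: P = [[1, 5, 7], [2, 9], [4]].
After inserting 6: P = [[1, 5, 6], [2, 7], [4, 9]].
After inserting 3: P = [[1, 3, 6], [2, 5], [4, 7], [9]].
After inserting 8: P = [[1, 3, 6, 8], [2, 5], [4, 7], [9]].

The final insertion tableau P = [[1, 3, 6, 8], [2, 5], [4, 7], [9]] has shape [4, 2, 2, 1].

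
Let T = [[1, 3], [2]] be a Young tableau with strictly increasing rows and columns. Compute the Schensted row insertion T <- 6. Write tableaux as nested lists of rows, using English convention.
[[1, 3, 6], [2]]

6 is larger than every entry of row 1, so it is appended to row 1. The new tableau is [[1, 3, 6], [2]].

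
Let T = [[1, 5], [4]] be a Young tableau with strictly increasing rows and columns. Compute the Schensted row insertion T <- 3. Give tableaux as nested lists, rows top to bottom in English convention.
[[1, 3], [4, 5]]

In row 1, 3 replaces 5 (the leftmost entry greater than 3); 5 is bumped to row 2. 5 is appended to row 2. The new tableau is [[1, 3], [4, 5]].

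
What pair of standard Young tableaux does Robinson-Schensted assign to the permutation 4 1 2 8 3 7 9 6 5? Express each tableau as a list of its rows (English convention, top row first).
Insert each entry of the permutation into P by Schensted row insertion, recording in Q the position of each new cell.

Insert 4: appended to row 1. P = [[4]].
Insert 1: 1 bumps 4 from row 1; 4 starts row 2. P = [[1], [4]].
Insert 2: appended to row 1. P = [[1, 2], [4]].
Insert 8: appended to row 1. P = [[1, 2, 8], [4]].
Insert 3: 3 bumps 8 from row 1; 8 appends to row 2. P = [[1, 2, 3], [4, 8]].
Insert 7: appended to row 1. P = [[1, 2, 3, 7], [4, 8]].
Insert 9: appended to row 1. P = [[1, 2, 3, 7, 9], [4, 8]].
Insert 6: 6 bumps 7 from row 1; 7 bumps 8 from row 2; 8 starts row 3. P = [[1, 2, 3, 6, 9], [4, 7], [8]].
Insert 5: 5 bumps 6 from row 1; 6 bumps 7 from row 2; 7 bumps 8 from row 3; 8 starts row 4. P = [[1, 2, 3, 5, 9], [4, 6], [7], [8]].

So P = [[1, 2, 3, 5, 9], [4, 6], [7], [8]], Q = [[1, 3, 4, 6, 7], [2, 5], [8], [9]].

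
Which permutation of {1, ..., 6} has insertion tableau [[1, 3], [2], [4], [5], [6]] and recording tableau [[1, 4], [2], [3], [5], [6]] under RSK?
Reverse RSK: for i = n, n-1, ..., 1, locate i in Q, remove the corresponding corner cell from P, and reverse-bump its entry up through P; the value ejected from row 1 is w(i).

So w = 6 5 2 4 3 1.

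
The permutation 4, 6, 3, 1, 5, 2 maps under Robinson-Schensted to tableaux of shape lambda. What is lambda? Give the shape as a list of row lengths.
[2, 2, 2]

Row-insert each entry into an empty tableau.

After inserting 4: P = [[4]].
After inserting 6: P = [[4, 6]].
After inserting 3: P = [[3, 6], [4]].
After inserting 1: P = [[1, 6], [3], [4]].
After inserting 5: P = [[1, 5], [3, 6], [4]].
After inserting 2: P = [[1, 2], [3, 5], [4, 6]].

The final insertion tableau P = [[1, 2], [3, 5], [4, 6]] has shape [2, 2, 2].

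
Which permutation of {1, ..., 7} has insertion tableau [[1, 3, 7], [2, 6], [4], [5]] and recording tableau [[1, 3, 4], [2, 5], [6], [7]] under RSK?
5 2 6 7 4 3 1

Reverse the RSK construction: for i from n down to 1, find the cell of Q containing i, remove the entry at that cell from P, and reverse-bump it up through P; the value ejected from row 1 is w(i).

Step i=7: Q has 7 at row 4, column 1; remove 5 from row 4 of P and reverse-bump: 5 enters row 3 and ejects 4; 4 enters row 2 and ejects 2; 2 enters row 1 and ejects 1. So w(7) = 1. P is now [[2, 3, 7], [4, 6], [5]].
Step i=6: Q has 6 at row 3, column 1; remove 5 from row 3 of P and reverse-bump: 5 enters row 2 and ejects 4; 4 enters row 1 and ejects 3. So w(6) = 3. P is now [[2, 4, 7], [5, 6]].
Step i=5: Q has 5 at row 2, column 2; remove 6 from row 2 of P and reverse-bump: 6 enters row 1 and ejects 4. So w(5) = 4. P is now [[2, 6, 7], [5]].
Step i=4: Q has 4 at row 1, column 3; remove that cell from P, ejecting 7. So w(4) = 7. P is now [[2, 6], [5]].
Step i=3: Q has 3 at row 1, column 2; remove that cell from P, ejecting 6. So w(3) = 6. P is now [[2], [5]].
Step i=2: Q has 2 at row 2, column 1; remove 5 from row 2 of P and reverse-bump: 5 enters row 1 and ejects 2. So w(2) = 2. P is now [[5]].
Step i=1: Q has 1 at row 1, column 1; remove that cell from P, ejecting 5. So w(1) = 5. P is now [].

So w = 5 2 6 7 4 3 1.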